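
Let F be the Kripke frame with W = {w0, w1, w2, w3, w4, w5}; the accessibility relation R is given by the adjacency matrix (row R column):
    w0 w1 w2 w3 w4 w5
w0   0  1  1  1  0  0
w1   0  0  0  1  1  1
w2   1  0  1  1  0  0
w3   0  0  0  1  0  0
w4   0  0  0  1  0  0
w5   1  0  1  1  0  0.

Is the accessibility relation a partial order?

Reflexive: no — w0 is not related to itself.
Transitive: no — w0 R w1 and w1 R w4, but not w0 R w4.
Antisymmetric: no — w0 R w2 and w2 R w0 with w0 ≠ w2.
So R is not a partial order.

No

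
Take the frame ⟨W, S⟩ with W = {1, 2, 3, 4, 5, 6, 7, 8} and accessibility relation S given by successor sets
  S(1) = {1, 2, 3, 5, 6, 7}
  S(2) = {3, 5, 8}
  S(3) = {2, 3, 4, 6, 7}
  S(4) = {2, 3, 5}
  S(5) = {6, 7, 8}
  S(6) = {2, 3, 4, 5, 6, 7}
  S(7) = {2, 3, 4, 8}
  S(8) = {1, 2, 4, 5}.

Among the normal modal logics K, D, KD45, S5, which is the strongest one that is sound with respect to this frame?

Serial (axiom D): yes — every world has a successor (e.g. 1 S 1).
Euclidean (axiom 5): no — 1 S 2 and 1 S 6, but not 2 S 6.
Transitive (axiom 4): no — 1 S 2 and 2 S 8, but not 1 S 8.
Reflexive (axiom T): no — 2 is not related to itself.
So F validates K, D; KD45 would additionally require S to be Euclidean and transitive. The strongest is D.

D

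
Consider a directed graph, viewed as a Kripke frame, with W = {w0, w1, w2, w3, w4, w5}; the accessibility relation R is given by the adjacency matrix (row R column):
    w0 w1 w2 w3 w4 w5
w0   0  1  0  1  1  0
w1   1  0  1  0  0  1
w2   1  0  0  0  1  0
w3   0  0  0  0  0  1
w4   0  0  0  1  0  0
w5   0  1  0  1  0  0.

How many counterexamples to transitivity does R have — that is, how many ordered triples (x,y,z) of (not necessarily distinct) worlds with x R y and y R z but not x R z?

Enumerating: (w0,w1,w0), (w0,w1,w2), (w0,w1,w5), (w0,w3,w5), (w1,w0,w1), (w1,w0,w3), (w1,w0,w4), (w1,w2,w4), (w1,w5,w1), (w1,w5,w3), (w2,w0,w1), (w2,w0,w3), … and 8 more.
Total: 20.

20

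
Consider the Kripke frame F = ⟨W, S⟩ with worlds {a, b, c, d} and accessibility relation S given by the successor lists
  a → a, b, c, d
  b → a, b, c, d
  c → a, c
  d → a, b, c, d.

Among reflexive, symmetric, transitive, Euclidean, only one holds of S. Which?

Reflexive: yes — every world is S-related to itself.
Symmetric: no — b S c but not c S b.
Transitive: no — c S a and a S b, but not c S b.
Euclidean: no — a S c and a S b, but not c S b.
Only reflexive holds.

reflexive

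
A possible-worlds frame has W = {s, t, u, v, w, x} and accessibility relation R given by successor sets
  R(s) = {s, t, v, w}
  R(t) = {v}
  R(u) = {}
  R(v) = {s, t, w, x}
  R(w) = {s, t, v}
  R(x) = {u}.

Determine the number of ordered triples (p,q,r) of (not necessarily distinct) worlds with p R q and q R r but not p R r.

12

Enumerating: (s,v,x), (t,v,s), (t,v,t), (t,v,w), (t,v,x), (v,s,v), (v,t,v), (v,w,v), (v,x,u), (w,s,w), (w,v,w), (w,v,x).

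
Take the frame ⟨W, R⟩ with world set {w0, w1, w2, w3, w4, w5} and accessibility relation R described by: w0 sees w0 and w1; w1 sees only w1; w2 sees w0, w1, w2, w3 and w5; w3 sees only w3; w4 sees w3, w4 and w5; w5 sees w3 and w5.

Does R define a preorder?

Yes

Reflexive: yes — every world is R-related to itself.
Transitive: yes — every two-step R-path is closed by a direct edge.
So R is a preorder.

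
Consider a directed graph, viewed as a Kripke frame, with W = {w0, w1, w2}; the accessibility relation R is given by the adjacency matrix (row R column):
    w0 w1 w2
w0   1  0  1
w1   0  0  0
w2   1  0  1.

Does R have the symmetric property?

Yes

Symmetric: yes — every pair in R has its reverse in R.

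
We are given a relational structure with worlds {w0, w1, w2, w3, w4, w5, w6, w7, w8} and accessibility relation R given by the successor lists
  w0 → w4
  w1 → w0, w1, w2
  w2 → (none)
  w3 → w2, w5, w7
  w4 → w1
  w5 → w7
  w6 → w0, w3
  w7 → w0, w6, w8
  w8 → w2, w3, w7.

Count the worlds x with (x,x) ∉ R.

Enumerating: w0, w2, w3, w4, w5, w6, w7, w8.

8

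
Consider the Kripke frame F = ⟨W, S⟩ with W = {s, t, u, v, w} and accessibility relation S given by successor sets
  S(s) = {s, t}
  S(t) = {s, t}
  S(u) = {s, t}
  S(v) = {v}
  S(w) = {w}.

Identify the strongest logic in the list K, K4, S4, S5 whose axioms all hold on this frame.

Transitive (axiom 4): yes — every two-step S-path is closed by a direct edge.
Reflexive (axiom T): no — u is not related to itself.
Euclidean (axiom 5): yes — any two successors of a common world are S-related.
So F validates K, K4; S4 would additionally require S to be reflexive. The strongest is K4.

K4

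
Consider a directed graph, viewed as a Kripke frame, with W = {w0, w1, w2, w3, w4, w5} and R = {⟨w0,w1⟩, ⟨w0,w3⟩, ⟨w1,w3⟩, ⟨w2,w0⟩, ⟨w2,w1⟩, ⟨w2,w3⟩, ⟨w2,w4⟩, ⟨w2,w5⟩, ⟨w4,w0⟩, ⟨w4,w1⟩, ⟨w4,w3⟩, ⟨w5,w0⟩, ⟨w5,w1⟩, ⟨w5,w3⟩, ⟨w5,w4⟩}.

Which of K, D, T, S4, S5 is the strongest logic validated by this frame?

K

Serial (axiom D): no — w3 has no R-successor.
Reflexive (axiom T): no — w0 is not related to itself.
Transitive (axiom 4): yes — every two-step R-path is closed by a direct edge.
Euclidean (axiom 5): no — w0 R w3 and w0 R w1, but not w3 R w1.
So F validates K; D would additionally require R to be serial. The strongest is K.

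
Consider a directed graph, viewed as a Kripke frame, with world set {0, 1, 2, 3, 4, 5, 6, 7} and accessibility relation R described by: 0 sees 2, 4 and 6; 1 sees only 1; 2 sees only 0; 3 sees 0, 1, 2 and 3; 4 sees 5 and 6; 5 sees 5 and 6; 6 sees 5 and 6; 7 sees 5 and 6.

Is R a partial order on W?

Reflexive: no — 0 is not related to itself.
Transitive: no — 0 R 4 and 4 R 5, but not 0 R 5.
Antisymmetric: no — 0 R 2 and 2 R 0 with 0 ≠ 2.
So R is not a partial order.

No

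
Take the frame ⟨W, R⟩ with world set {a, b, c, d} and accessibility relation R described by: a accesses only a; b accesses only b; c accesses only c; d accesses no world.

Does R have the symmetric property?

Symmetric: yes — every pair in R has its reverse in R.

Yes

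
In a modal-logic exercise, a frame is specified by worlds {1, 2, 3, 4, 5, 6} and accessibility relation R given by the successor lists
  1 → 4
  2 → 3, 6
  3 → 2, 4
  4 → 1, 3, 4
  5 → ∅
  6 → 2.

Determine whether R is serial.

Serial: no — 5 has no R-successor.

No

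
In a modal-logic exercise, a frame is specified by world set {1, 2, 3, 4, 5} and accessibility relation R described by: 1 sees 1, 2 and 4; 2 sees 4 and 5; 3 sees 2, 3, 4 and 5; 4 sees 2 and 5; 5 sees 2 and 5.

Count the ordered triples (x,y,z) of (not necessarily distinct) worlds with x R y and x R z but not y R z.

Enumerating: (1,2,1), (1,2,2), (1,4,1), (1,4,4), (2,4,4), (2,5,4), (3,2,2), (3,2,3), (3,4,3), (3,4,4), (3,5,3), (3,5,4), (4,2,2), (5,2,2).

14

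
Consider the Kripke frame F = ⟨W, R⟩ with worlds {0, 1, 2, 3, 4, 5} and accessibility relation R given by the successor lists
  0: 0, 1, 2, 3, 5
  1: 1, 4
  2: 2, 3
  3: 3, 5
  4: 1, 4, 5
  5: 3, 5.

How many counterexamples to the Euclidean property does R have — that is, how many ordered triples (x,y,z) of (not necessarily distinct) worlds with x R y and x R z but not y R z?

17

Enumerating: (0,1,0), (0,1,2), (0,1,3), (0,1,5), (0,2,0), (0,2,1), (0,2,5), (0,3,0), (0,3,1), (0,3,2), (0,5,0), (0,5,1), (0,5,2), (2,3,2), (4,1,5), (4,5,1), (4,5,4).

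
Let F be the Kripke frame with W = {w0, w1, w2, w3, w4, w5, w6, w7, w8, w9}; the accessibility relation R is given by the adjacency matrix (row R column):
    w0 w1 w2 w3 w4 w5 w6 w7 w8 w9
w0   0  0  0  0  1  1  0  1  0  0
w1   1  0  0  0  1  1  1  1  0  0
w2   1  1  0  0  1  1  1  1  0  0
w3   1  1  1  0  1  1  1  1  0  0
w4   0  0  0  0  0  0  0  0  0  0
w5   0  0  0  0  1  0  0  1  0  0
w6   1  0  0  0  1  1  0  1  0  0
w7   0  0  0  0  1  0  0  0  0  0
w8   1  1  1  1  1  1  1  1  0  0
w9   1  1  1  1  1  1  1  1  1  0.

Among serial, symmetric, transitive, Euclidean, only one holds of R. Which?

Serial: no — w4 has no R-successor.
Symmetric: no — w0 R w4 but not w4 R w0.
Transitive: yes — every two-step R-path is closed by a direct edge.
Euclidean: no — w0 R w4 and w0 R w5, but not w4 R w5.
Only transitive holds.

transitive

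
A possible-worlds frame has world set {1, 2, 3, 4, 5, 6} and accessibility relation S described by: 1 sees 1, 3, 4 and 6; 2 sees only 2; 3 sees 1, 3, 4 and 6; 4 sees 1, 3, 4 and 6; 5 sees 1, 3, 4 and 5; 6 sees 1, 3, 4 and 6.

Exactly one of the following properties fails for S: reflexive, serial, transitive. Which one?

Reflexive: yes — every world is S-related to itself.
Serial: yes — every world has a successor (e.g. 1 S 1).
Transitive: no — 5 S 1 and 1 S 6, but not 5 S 6.
Only transitive fails.

transitive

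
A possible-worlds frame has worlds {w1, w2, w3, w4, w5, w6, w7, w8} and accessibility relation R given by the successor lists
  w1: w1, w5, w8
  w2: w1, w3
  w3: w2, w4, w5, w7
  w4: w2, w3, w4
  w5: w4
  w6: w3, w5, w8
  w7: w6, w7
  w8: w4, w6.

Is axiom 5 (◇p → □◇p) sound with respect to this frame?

No

Axiom 5 corresponds to the accessibility relation being Euclidean.
Euclidean: no — w1 R w5 and w1 R w8, but not w5 R w8.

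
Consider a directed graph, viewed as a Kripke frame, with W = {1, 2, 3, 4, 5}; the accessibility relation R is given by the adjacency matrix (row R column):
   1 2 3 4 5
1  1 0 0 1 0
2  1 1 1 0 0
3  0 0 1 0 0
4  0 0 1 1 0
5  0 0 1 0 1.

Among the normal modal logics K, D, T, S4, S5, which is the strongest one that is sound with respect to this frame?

Serial (axiom D): yes — every world has a successor (e.g. 1 R 1).
Reflexive (axiom T): yes — every world is R-related to itself.
Transitive (axiom 4): no — 1 R 4 and 4 R 3, but not 1 R 3.
Euclidean (axiom 5): no — 2 R 1 and 2 R 3, but not 1 R 3.
So F validates K, D, T; S4 would additionally require R to be transitive. The strongest is T.

T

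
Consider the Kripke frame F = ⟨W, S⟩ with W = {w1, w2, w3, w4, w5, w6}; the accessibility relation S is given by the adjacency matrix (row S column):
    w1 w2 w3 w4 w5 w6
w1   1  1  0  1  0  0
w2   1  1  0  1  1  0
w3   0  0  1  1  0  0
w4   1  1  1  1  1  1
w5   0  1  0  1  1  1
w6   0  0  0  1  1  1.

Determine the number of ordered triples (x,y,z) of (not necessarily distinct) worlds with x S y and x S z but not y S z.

Enumerating: (w2,w1,w5), (w2,w5,w1), (w4,w1,w3), (w4,w1,w5), (w4,w1,w6), (w4,w2,w3), (w4,w2,w6), (w4,w3,w1), (w4,w3,w2), (w4,w3,w5), (w4,w3,w6), (w4,w5,w1), (w4,w5,w3), (w4,w6,w1), (w4,w6,w2), (w4,w6,w3), (w5,w2,w6), (w5,w6,w2).

18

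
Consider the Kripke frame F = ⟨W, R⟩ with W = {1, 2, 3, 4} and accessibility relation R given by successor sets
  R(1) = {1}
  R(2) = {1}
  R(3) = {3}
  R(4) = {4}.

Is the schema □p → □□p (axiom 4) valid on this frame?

The schema 4 characterises exactly the transitive frames.
Transitive: yes — every two-step R-path is closed by a direct edge.

Yes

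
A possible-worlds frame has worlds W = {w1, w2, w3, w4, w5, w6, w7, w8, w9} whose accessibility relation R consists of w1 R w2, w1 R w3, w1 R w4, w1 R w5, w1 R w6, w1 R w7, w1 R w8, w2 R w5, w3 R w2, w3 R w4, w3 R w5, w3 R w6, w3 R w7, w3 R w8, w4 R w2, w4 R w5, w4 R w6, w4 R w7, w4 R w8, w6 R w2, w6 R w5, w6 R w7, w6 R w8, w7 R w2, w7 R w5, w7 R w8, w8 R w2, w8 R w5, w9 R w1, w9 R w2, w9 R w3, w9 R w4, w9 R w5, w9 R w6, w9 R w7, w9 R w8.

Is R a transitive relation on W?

Yes

Transitive: yes — every two-step R-path is closed by a direct edge.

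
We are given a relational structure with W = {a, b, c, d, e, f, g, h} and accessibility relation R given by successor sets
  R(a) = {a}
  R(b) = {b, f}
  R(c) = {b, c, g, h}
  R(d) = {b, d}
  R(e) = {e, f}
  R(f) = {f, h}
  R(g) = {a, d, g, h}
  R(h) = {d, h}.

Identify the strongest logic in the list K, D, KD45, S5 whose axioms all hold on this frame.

Serial (axiom D): yes — every world has a successor (e.g. a R a).
Euclidean (axiom 5): no — c R b and c R g, but not b R g.
Transitive (axiom 4): no — b R f and f R h, but not b R h.
Reflexive (axiom T): yes — every world is R-related to itself.
So F validates K, D; KD45 would additionally require R to be Euclidean and transitive. The strongest is D.

D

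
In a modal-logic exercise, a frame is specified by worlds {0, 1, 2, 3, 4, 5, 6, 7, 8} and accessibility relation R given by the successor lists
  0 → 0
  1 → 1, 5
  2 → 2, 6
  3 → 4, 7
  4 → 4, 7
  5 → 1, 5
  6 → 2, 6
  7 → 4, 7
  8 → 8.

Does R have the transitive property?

Transitive: yes — every two-step R-path is closed by a direct edge.

Yes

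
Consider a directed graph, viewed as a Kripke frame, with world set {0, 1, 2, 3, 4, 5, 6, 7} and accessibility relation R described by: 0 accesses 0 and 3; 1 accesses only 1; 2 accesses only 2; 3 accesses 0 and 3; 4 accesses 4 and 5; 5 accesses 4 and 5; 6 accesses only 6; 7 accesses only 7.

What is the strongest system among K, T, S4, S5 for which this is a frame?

Reflexive (axiom T): yes — every world is R-related to itself.
Transitive (axiom 4): yes — every two-step R-path is closed by a direct edge.
Euclidean (axiom 5): yes — any two successors of a common world are R-related.
So F validates K, T, S4, S5. The strongest is S5.

S5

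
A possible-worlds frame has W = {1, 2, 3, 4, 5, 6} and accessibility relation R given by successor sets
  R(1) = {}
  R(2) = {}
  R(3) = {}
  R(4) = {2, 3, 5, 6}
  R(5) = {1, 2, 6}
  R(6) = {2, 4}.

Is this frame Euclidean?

Euclidean: no — 4 R 2 and 4 R 3, but not 2 R 3.

No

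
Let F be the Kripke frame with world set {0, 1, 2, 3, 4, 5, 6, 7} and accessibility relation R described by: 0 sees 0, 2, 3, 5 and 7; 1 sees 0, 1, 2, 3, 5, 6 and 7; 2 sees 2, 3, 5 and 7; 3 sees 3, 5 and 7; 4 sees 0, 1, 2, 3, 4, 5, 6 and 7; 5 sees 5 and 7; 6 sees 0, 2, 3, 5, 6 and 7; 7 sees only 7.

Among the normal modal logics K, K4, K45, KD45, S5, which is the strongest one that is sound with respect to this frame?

Transitive (axiom 4): yes — every two-step R-path is closed by a direct edge.
Euclidean (axiom 5): no — 0 R 3 and 0 R 2, but not 3 R 2.
Serial (axiom D): yes — every world has a successor (e.g. 0 R 0).
Reflexive (axiom T): yes — every world is R-related to itself.
So F validates K, K4; K45 would additionally require R to be Euclidean. The strongest is K4.

K4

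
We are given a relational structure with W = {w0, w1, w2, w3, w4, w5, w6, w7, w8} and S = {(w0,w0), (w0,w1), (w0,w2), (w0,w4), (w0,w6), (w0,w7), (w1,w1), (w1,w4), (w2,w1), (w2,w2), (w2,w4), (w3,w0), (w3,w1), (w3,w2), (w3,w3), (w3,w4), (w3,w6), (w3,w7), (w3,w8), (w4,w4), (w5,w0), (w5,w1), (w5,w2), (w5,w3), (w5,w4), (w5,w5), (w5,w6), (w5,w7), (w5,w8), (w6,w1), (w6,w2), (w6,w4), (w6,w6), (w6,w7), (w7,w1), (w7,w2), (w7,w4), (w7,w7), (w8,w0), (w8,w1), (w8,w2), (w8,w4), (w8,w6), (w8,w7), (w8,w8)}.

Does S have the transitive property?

Transitive: yes — every two-step S-path is closed by a direct edge.

Yes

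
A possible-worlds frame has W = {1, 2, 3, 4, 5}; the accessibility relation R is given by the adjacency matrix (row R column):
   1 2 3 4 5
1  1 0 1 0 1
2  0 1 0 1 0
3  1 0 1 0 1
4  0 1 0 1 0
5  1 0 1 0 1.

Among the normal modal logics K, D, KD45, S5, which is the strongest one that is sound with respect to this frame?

S5

Serial (axiom D): yes — every world has a successor (e.g. 1 R 1).
Euclidean (axiom 5): yes — any two successors of a common world are R-related.
Transitive (axiom 4): yes — every two-step R-path is closed by a direct edge.
Reflexive (axiom T): yes — every world is R-related to itself.
So F validates K, D, KD45, S5. The strongest is S5.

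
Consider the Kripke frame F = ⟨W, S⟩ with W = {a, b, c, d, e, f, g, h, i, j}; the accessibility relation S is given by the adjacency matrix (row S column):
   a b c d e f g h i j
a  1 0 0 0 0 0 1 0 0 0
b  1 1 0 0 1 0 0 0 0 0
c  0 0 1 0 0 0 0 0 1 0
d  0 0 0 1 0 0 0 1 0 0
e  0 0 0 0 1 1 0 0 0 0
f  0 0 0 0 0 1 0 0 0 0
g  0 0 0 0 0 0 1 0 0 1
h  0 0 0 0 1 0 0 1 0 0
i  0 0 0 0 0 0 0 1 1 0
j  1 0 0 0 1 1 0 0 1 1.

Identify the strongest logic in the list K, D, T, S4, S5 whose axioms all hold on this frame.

T

Serial (axiom D): yes — every world has a successor (e.g. a S a).
Reflexive (axiom T): yes — every world is S-related to itself.
Transitive (axiom 4): no — a S g and g S j, but not a S j.
Euclidean (axiom 5): no — b S a and b S e, but not a S e.
So F validates K, D, T; S4 would additionally require S to be transitive. The strongest is T.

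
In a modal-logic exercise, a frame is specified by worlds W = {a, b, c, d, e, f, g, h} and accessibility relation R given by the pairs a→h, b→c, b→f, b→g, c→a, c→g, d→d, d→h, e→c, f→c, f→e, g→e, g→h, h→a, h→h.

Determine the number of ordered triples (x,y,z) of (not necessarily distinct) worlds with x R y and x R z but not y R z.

Enumerating: (b,c,c), (b,c,f), (b,f,f), (b,f,g), (b,g,c), (b,g,f), (b,g,g), (c,a,a), (c,a,g), (c,g,a), (c,g,g), (d,h,d), … and 8 more.
Total: 20.

20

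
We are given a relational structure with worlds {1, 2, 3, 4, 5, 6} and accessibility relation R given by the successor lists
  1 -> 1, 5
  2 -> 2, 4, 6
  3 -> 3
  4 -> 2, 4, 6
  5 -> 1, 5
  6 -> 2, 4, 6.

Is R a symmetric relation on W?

Symmetric: yes — every pair in R has its reverse in R.

Yes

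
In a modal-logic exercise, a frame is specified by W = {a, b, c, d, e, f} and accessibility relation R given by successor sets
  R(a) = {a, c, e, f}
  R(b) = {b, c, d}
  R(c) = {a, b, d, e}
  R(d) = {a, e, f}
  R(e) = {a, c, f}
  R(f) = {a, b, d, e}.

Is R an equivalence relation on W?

No

Reflexive: no — c is not related to itself.
Symmetric: no — b R d but not d R b.
Transitive: no — a R c and c R b, but not a R b.
So R is not an equivalence relation.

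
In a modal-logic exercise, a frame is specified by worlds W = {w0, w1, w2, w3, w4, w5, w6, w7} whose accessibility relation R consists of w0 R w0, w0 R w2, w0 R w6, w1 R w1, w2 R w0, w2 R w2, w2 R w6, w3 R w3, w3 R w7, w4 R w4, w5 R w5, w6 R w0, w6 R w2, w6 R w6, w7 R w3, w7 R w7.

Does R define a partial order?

Reflexive: yes — every world is R-related to itself.
Transitive: yes — every two-step R-path is closed by a direct edge.
Antisymmetric: no — w0 R w2 and w2 R w0 with w0 ≠ w2.
So R is not a partial order.

No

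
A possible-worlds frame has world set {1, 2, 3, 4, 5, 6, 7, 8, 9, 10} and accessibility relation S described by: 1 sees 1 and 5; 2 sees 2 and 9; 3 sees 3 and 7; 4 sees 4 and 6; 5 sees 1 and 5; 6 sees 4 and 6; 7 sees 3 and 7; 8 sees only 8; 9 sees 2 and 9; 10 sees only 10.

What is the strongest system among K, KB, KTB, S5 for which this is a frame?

S5

Symmetric (axiom B): yes — every pair in S has its reverse in S.
Reflexive (axiom T): yes — every world is S-related to itself.
Euclidean (axiom 5): yes — any two successors of a common world are S-related.
So F validates K, KB, KTB, S5. The strongest is S5.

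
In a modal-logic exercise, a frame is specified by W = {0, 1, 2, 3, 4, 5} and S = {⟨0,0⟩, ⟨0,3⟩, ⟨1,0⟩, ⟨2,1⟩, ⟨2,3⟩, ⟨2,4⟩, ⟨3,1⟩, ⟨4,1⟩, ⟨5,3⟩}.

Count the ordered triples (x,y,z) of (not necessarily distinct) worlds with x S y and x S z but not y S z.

12

Enumerating: (0,3,0), (0,3,3), (2,1,1), (2,1,3), (2,1,4), (2,3,3), (2,3,4), (2,4,3), (2,4,4), (3,1,1), (4,1,1), (5,3,3).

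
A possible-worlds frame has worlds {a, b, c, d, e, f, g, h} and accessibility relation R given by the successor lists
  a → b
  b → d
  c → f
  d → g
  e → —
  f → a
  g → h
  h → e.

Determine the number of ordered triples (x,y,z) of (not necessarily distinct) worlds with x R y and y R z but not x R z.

6

Enumerating: (a,b,d), (b,d,g), (c,f,a), (d,g,h), (f,a,b), (g,h,e).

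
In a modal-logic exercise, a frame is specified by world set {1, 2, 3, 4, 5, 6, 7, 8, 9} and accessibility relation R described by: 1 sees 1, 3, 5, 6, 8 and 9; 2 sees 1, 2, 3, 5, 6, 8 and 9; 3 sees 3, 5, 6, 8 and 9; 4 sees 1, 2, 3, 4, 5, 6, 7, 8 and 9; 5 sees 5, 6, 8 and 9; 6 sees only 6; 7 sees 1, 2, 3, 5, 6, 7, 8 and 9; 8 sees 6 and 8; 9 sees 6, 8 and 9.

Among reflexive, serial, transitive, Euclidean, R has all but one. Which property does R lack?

Reflexive: yes — every world is R-related to itself.
Serial: yes — every world has a successor (e.g. 1 R 1).
Transitive: yes — every two-step R-path is closed by a direct edge.
Euclidean: no — 1 R 5 and 1 R 3, but not 5 R 3.
Only Euclidean fails.

Euclidean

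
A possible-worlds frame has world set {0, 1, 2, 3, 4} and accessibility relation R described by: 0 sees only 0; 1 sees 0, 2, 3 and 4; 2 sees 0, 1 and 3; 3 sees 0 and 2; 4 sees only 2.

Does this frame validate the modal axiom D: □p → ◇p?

The schema D characterises exactly the serial frames.
Serial: yes — every world has a successor (e.g. 0 R 0).

Yes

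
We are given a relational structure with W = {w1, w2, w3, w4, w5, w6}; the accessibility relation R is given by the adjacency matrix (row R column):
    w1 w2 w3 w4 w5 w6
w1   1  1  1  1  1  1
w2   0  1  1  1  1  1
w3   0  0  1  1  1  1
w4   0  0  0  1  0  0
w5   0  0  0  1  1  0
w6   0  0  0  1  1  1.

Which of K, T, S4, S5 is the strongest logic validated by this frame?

S4

Reflexive (axiom T): yes — every world is R-related to itself.
Transitive (axiom 4): yes — every two-step R-path is closed by a direct edge.
Euclidean (axiom 5): no — w1 R w3 and w1 R w2, but not w3 R w2.
So F validates K, T, S4; S5 would additionally require R to be Euclidean. The strongest is S4.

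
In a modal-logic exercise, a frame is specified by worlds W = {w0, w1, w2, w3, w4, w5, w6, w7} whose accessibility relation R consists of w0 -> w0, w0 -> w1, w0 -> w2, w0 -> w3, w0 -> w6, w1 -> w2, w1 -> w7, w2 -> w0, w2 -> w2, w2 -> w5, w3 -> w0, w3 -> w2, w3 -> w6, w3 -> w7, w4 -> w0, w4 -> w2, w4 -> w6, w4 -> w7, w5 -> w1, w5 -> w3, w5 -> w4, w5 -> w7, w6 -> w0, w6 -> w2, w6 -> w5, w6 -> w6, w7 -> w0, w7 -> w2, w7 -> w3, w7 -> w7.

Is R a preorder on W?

Reflexive: no — w1 is not related to itself.
Transitive: no — w0 R w1 and w1 R w7, but not w0 R w7.
So R is not a preorder.

No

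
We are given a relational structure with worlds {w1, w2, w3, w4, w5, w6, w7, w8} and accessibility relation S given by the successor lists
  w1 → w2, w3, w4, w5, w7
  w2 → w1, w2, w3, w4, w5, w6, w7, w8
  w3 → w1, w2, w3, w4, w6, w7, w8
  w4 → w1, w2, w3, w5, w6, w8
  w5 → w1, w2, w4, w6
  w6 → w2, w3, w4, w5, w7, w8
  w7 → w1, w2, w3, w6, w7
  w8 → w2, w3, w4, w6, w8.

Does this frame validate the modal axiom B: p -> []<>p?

Axiom B corresponds to the accessibility relation being symmetric.
Symmetric: yes — every pair in S has its reverse in S.

Yes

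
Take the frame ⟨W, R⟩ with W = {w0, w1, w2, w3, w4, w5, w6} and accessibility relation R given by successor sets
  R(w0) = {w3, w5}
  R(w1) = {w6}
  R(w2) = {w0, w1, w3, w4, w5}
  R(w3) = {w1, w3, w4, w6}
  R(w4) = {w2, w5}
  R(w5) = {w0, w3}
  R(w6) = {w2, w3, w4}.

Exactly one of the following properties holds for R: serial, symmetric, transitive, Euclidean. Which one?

serial

Serial: yes — every world has a successor (e.g. w0 R w3).
Symmetric: no — w0 R w3 but not w3 R w0.
Transitive: no — w0 R w3 and w3 R w1, but not w0 R w1.
Euclidean: no — w0 R w3 and w0 R w5, but not w3 R w5.
Only serial holds.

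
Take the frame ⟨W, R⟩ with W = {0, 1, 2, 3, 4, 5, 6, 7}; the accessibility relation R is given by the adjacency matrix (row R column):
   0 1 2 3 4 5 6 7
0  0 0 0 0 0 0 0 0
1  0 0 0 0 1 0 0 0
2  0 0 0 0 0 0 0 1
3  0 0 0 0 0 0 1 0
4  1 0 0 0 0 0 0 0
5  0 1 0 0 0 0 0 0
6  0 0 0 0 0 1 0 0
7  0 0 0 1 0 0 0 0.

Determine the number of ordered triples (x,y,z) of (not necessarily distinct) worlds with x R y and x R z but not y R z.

7

Enumerating: (1,4,4), (2,7,7), (3,6,6), (4,0,0), (5,1,1), (6,5,5), (7,3,3).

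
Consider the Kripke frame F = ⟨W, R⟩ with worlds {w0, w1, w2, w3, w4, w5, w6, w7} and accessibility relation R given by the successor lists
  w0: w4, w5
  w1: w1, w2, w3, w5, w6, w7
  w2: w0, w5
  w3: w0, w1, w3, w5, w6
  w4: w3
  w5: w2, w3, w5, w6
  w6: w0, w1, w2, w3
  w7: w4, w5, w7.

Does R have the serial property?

Yes

Serial: yes — every world has a successor (e.g. w0 R w4).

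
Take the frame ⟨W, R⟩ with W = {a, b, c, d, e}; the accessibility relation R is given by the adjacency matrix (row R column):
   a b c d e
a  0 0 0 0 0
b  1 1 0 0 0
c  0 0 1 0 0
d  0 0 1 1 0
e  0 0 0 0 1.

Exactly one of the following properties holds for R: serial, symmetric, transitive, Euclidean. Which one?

transitive

Serial: no — a has no R-successor.
Symmetric: no — b R a but not a R b.
Transitive: yes — every two-step R-path is closed by a direct edge.
Euclidean: no — b R a and b R a, but not a R a.
Only transitive holds.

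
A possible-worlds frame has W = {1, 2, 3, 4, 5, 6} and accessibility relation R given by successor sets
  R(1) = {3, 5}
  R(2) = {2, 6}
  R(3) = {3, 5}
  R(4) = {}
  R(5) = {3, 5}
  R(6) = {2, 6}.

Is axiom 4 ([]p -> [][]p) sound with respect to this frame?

Yes

The schema 4 characterises exactly the transitive frames.
Transitive: yes — every two-step R-path is closed by a direct edge.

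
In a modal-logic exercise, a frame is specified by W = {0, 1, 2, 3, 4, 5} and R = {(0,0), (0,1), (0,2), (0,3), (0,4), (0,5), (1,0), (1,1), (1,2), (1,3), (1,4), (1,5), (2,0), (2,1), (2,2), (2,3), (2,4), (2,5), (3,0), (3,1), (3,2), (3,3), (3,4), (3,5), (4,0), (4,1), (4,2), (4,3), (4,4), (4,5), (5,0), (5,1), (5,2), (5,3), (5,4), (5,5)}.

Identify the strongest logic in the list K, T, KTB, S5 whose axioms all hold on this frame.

Reflexive (axiom T): yes — every world is R-related to itself.
Symmetric (axiom B): yes — every pair in R has its reverse in R.
Euclidean (axiom 5): yes — any two successors of a common world are R-related.
So F validates K, T, KTB, S5. The strongest is S5.

S5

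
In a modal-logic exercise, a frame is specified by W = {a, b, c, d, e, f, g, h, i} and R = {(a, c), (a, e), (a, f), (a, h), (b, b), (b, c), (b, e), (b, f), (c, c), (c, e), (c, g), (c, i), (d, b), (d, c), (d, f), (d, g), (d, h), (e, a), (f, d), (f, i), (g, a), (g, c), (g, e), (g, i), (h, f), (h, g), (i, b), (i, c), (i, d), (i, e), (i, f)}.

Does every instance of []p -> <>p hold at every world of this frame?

Yes

By correspondence theory, D is valid on a frame iff R is serial.
Serial: yes — every world has a successor (e.g. a R c).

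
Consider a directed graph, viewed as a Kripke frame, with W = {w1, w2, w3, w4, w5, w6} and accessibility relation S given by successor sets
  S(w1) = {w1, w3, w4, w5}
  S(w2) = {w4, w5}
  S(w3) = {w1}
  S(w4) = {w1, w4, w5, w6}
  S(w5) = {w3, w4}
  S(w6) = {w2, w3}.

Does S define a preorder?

No

Reflexive: no — w2 is not related to itself.
Transitive: no — w1 S w4 and w4 S w6, but not w1 S w6.
So S is not a preorder.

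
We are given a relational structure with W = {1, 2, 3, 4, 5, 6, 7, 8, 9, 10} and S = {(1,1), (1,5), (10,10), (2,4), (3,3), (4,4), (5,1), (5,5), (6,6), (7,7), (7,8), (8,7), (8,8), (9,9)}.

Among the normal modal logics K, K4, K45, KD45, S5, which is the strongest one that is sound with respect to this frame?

KD45

Transitive (axiom 4): yes — every two-step S-path is closed by a direct edge.
Euclidean (axiom 5): yes — any two successors of a common world are S-related.
Serial (axiom D): yes — every world has a successor (e.g. 1 S 1).
Reflexive (axiom T): no — 2 is not related to itself.
So F validates K, K4, K45, KD45; S5 would additionally require S to be reflexive. The strongest is KD45.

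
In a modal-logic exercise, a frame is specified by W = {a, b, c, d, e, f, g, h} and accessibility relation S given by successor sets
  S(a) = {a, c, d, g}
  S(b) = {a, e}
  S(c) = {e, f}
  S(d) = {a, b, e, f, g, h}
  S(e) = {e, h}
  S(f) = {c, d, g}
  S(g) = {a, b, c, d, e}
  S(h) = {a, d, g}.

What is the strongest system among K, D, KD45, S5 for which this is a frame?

D

Serial (axiom D): yes — every world has a successor (e.g. a S a).
Euclidean (axiom 5): no — a S c and a S d, but not c S d.
Transitive (axiom 4): no — a S c and c S e, but not a S e.
Reflexive (axiom T): no — b is not related to itself.
So F validates K, D; KD45 would additionally require S to be Euclidean and transitive. The strongest is D.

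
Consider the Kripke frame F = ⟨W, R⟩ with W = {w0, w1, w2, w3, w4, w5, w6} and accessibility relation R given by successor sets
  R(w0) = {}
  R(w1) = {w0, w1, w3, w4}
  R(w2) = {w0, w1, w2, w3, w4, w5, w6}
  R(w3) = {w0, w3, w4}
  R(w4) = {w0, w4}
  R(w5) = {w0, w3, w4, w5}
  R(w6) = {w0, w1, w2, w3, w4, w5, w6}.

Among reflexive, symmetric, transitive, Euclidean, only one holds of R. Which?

Reflexive: no — w0 is not related to itself.
Symmetric: no — w1 R w0 but not w0 R w1.
Transitive: yes — every two-step R-path is closed by a direct edge.
Euclidean: no — w1 R w0 and w1 R w3, but not w0 R w3.
Only transitive holds.

transitive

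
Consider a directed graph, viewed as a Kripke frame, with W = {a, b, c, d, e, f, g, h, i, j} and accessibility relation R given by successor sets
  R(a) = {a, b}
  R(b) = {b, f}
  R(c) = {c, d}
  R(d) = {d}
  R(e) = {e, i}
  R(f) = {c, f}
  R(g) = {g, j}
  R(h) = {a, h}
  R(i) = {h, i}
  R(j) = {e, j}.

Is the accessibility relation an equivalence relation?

Reflexive: yes — every world is R-related to itself.
Symmetric: no — a R b but not b R a.
Transitive: no — a R b and b R f, but not a R f.
So R is not an equivalence relation.

No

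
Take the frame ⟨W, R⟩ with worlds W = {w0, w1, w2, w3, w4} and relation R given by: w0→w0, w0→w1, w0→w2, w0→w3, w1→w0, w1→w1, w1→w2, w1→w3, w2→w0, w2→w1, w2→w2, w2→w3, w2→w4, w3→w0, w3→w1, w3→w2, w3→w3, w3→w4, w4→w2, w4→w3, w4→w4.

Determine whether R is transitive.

No

Transitive: no — w0 R w2 and w2 R w4, but not w0 R w4.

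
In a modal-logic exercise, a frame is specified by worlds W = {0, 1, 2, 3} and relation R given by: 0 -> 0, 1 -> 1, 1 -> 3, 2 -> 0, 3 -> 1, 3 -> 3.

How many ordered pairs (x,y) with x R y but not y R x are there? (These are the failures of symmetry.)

Enumerating: (2,0).

1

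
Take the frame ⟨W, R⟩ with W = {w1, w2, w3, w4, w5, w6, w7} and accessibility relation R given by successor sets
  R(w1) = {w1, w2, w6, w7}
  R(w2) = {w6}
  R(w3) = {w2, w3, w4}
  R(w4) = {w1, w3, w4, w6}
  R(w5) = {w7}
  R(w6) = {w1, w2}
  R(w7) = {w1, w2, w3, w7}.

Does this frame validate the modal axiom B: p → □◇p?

No

Axiom B corresponds to the accessibility relation being symmetric.
Symmetric: no — w1 R w2 but not w2 R w1.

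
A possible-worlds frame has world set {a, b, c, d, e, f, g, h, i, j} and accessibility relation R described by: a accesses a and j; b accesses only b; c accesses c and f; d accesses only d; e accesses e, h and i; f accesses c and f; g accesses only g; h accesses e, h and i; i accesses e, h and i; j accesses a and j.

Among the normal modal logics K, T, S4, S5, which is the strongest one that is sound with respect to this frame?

S5

Reflexive (axiom T): yes — every world is R-related to itself.
Transitive (axiom 4): yes — every two-step R-path is closed by a direct edge.
Euclidean (axiom 5): yes — any two successors of a common world are R-related.
So F validates K, T, S4, S5. The strongest is S5.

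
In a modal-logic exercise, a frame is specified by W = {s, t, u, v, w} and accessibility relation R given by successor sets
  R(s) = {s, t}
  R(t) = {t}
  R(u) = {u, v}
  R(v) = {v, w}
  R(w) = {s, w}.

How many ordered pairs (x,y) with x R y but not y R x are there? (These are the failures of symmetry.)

Enumerating: (s,t), (u,v), (v,w), (w,s).

4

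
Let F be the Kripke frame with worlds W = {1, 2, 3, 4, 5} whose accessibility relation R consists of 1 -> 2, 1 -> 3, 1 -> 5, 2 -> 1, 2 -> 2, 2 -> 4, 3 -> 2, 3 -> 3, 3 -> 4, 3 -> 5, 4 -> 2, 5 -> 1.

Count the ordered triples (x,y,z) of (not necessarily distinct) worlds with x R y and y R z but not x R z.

Enumerating: (1,2,1), (1,2,4), (1,3,4), (1,5,1), (2,1,3), (2,1,5), (3,2,1), (3,5,1), (4,2,1), (4,2,4), (5,1,2), (5,1,3), (5,1,5).

13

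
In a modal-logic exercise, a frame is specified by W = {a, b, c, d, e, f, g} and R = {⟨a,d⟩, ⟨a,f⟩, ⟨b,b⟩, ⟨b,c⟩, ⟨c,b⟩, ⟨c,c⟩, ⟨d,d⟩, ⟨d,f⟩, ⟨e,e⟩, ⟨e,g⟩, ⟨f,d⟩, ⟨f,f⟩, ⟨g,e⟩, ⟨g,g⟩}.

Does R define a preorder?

Reflexive: no — a is not related to itself.
Transitive: yes — every two-step R-path is closed by a direct edge.
So R is not a preorder.

No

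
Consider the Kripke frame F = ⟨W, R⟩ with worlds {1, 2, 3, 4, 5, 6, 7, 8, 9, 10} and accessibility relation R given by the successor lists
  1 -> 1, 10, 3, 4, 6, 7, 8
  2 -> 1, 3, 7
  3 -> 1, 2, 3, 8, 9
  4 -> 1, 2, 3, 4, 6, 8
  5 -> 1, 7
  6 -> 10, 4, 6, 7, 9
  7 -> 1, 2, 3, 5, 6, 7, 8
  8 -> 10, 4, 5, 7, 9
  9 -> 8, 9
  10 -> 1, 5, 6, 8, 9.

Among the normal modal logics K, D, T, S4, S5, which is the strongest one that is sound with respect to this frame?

D

Serial (axiom D): yes — every world has a successor (e.g. 1 R 1).
Reflexive (axiom T): no — 2 is not related to itself.
Transitive (axiom 4): no — 1 R 10 and 10 R 5, but not 1 R 5.
Euclidean (axiom 5): no — 1 R 10 and 1 R 3, but not 10 R 3.
So F validates K, D; T would additionally require R to be reflexive. The strongest is D.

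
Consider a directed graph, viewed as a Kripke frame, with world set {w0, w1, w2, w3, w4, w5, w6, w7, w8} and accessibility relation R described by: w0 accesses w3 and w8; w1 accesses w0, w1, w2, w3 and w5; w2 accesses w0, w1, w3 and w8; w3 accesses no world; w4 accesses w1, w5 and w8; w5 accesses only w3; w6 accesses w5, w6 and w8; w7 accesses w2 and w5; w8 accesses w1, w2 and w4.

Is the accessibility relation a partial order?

Reflexive: no — w0 is not related to itself.
Transitive: no — w0 R w8 and w8 R w1, but not w0 R w1.
Antisymmetric: no — w1 R w2 and w2 R w1 with w1 ≠ w2.
So R is not a partial order.

No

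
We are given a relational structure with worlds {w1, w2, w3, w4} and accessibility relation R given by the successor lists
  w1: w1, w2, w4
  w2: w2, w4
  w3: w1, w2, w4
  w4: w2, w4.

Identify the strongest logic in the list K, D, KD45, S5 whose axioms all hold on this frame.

Serial (axiom D): yes — every world has a successor (e.g. w1 R w1).
Euclidean (axiom 5): no — w3 R w2 and w3 R w1, but not w2 R w1.
Transitive (axiom 4): yes — every two-step R-path is closed by a direct edge.
Reflexive (axiom T): no — w3 is not related to itself.
So F validates K, D; KD45 would additionally require R to be Euclidean. The strongest is D.

D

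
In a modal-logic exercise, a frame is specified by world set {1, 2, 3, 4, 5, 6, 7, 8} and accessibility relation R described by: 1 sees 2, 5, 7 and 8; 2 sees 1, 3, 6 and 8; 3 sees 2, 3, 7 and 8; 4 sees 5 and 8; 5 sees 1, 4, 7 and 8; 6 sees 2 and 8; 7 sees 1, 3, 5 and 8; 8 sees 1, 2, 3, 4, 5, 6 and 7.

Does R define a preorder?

No

Reflexive: no — 1 is not related to itself.
Transitive: no — 1 R 2 and 2 R 3, but not 1 R 3.
So R is not a preorder.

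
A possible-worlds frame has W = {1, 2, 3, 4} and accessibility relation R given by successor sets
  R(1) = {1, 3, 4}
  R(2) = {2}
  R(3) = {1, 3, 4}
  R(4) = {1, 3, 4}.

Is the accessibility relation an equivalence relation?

Reflexive: yes — every world is R-related to itself.
Symmetric: yes — every pair in R has its reverse in R.
Transitive: yes — every two-step R-path is closed by a direct edge.
So R is an equivalence relation.

Yes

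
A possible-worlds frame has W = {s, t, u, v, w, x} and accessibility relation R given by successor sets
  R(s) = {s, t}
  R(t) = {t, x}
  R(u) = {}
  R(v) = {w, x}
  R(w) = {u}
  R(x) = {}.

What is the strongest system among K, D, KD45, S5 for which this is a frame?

Serial (axiom D): no — u has no R-successor.
Euclidean (axiom 5): no — v R w and v R x, but not w R x.
Transitive (axiom 4): no — s R t and t R x, but not s R x.
Reflexive (axiom T): no — u is not related to itself.
So F validates K; D would additionally require R to be serial. The strongest is K.

K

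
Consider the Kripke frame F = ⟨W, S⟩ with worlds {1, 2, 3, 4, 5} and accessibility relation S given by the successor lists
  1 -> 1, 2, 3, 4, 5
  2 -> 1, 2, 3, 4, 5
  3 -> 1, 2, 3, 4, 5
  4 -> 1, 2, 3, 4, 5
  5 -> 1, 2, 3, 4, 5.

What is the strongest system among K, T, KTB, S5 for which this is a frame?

Reflexive (axiom T): yes — every world is S-related to itself.
Symmetric (axiom B): yes — every pair in S has its reverse in S.
Euclidean (axiom 5): yes — any two successors of a common world are S-related.
So F validates K, T, KTB, S5. The strongest is S5.

S5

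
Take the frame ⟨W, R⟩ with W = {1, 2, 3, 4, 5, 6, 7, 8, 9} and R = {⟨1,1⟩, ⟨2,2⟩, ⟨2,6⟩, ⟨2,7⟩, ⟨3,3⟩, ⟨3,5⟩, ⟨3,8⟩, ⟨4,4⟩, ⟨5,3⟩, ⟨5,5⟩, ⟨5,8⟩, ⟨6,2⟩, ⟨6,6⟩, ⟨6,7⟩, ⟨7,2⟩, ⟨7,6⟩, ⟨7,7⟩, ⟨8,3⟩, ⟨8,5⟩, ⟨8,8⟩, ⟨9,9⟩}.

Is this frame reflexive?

Yes

Reflexive: yes — every world is R-related to itself.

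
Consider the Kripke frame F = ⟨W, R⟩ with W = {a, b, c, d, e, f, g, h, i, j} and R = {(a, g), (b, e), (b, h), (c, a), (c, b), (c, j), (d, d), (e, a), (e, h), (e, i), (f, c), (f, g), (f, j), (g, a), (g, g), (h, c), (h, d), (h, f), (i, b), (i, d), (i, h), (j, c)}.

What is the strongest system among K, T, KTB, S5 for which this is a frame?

Reflexive (axiom T): no — a is not related to itself.
Symmetric (axiom B): no — b R e but not e R b.
Euclidean (axiom 5): no — b R h and b R e, but not h R e.
So F validates K; T would additionally require R to be reflexive. The strongest is K.

K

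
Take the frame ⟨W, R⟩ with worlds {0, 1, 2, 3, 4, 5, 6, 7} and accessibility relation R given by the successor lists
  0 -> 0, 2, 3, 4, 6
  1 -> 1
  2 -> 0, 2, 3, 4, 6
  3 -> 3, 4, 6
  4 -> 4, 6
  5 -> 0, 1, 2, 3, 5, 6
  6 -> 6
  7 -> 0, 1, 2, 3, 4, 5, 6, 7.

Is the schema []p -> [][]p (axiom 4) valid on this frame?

No

By correspondence theory, 4 is valid on a frame iff R is transitive.
Transitive: no — 5 R 0 and 0 R 4, but not 5 R 4.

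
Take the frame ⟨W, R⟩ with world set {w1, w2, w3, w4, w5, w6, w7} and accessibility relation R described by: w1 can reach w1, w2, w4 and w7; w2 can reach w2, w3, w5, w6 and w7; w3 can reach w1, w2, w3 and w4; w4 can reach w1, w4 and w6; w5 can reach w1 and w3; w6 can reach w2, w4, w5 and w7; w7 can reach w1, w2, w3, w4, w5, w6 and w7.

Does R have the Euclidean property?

No

Euclidean: no — w1 R w2 and w1 R w4, but not w2 R w4.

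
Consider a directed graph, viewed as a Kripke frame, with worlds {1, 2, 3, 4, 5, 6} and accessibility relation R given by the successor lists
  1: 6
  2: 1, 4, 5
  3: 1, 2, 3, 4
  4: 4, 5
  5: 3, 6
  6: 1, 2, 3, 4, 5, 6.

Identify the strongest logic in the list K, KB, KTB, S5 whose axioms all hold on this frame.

Symmetric (axiom B): no — 2 R 1 but not 1 R 2.
Reflexive (axiom T): no — 1 is not related to itself.
Euclidean (axiom 5): no — 2 R 1 and 2 R 4, but not 1 R 4.
So F validates K; KB would additionally require R to be symmetric. The strongest is K.

K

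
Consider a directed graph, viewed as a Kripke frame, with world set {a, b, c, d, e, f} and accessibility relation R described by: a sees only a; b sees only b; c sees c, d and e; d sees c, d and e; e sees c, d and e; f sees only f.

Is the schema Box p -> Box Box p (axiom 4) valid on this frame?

The schema 4 characterises exactly the transitive frames.
Transitive: yes — every two-step R-path is closed by a direct edge.

Yes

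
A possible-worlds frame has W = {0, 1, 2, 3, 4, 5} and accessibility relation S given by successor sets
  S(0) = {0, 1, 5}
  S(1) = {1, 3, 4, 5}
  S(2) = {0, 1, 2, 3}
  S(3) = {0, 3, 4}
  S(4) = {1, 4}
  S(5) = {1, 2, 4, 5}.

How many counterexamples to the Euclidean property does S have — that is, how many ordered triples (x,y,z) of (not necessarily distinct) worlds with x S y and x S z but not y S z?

22

Enumerating: (0,1,0), (0,5,0), (1,3,1), (1,3,5), (1,4,3), (1,4,5), (1,5,3), (2,0,2), (2,0,3), (2,1,0), (2,1,2), (2,3,1), … and 10 more.
Total: 22.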